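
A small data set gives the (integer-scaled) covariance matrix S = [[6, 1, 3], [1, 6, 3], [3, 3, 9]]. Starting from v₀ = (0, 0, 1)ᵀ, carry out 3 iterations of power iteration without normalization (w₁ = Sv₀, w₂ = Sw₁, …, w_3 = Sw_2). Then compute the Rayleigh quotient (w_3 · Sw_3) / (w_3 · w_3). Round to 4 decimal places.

λ ≈ 12.3553

w1 = Sv₀ = (6·0 + 1·0 + 3·1; 1·0 + 6·0 + 3·1; 3·0 + 3·0 + 9·1) = (3, 3, 9)
w2 = Sw1 = (6·3 + 1·3 + 3·9; 1·3 + 6·3 + 3·9; 3·3 + 3·3 + 9·9) = (48, 48, 99)
w3 = Sw2 = (633, 633, 1179)
Sw3 = (7968, 7968, 14409)
w3·Sw3 = 633·7968 + 633·7968 + 1179·14409 = 27075699; w3·w3 = 633·633 + 633·633 + 1179·1179 = 2191419
λ ≈ 27075699/2191419 = 12.3553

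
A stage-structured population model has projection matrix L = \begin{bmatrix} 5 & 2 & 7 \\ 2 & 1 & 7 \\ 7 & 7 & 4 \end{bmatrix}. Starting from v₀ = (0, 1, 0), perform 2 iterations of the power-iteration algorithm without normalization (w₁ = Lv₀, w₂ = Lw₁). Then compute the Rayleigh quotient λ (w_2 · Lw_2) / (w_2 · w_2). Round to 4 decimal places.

w1 = Lv₀ = (5·0 + 2·1 + 7·0; 2·0 + 1·1 + 7·0; 7·0 + 7·1 + 4·0) = (2, 1, 7)
w2 = Lw1 = (5·2 + 2·1 + 7·7; 2·2 + 1·1 + 7·7; 7·2 + 7·1 + 4·7) = (61, 54, 49)
Lw2 = (756, 519, 1001)
w2·Lw2 = 61·756 + 54·519 + 49·1001 = 123191; w2·w2 = 61·61 + 54·54 + 49·49 = 9038
λ ≈ 123191/9038 = 13.6303

λ ≈ 13.6303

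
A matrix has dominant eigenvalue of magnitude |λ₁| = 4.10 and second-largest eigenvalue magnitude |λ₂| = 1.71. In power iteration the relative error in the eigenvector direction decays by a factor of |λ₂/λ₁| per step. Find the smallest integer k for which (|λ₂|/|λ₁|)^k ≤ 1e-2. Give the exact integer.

6

|λ₂/λ₁| = 1.71/4.10 = 0.41707
Need k ≥ ln(1e-2) / ln(0.41707) = -4.6052 / -0.8745 ≈ 5.266
Smallest integer k satisfying the bound: 6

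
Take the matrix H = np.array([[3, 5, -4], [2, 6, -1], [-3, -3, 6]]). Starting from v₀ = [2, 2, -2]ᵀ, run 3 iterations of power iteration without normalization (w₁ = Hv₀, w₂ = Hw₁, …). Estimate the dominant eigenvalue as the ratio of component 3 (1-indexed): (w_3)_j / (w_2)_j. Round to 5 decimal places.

w1 = Hv₀ = (3·2 + 5·2 + (-4)·(-2); 2·2 + 6·2 + (-1)·(-2); (-3)·2 + (-3)·2 + 6·(-2)) = (24, 18, -24)
w2 = Hw1 = (3·24 + 5·18 + (-4)·(-24); 2·24 + 6·18 + (-1)·(-24); (-3)·24 + (-3)·18 + 6·(-24)) = (258, 180, -270)
w3 = Hw2 = (2754, 1866, -2934)
Ratio at component: -2934 / -270 = 10.86667

λ ≈ 10.86667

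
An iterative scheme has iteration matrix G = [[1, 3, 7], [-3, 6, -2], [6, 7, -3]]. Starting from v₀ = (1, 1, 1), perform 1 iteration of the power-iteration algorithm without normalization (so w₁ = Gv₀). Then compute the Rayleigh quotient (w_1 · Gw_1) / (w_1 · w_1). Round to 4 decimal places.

w1 = Gv₀ = (11, 1, 10)
Gw1 = (84, -47, 43)
w1·Gw1 = 11·84 + 1·(-47) + 10·43 = 1307; w1·w1 = 11·11 + 1·1 + 10·10 = 222
λ ≈ 1307/222 = 5.8874

λ ≈ 5.8874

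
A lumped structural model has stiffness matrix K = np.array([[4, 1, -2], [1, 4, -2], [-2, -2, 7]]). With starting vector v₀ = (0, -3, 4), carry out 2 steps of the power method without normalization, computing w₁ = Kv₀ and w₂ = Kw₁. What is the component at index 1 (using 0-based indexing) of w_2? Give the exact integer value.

-159

w1 = Kv₀ = (4·0 + 1·(-3) + (-2)·4; 1·0 + 4·(-3) + (-2)·4; (-2)·0 + (-2)·(-3) + 7·4) = (-11, -20, 34)
w2 = Kw1 = (4·(-11) + 1·(-20) + (-2)·34; 1·(-11) + 4·(-20) + (-2)·34; (-2)·(-11) + (-2)·(-20) + 7·34) = (-132, -159, 300)
The requested component of w2 is -159.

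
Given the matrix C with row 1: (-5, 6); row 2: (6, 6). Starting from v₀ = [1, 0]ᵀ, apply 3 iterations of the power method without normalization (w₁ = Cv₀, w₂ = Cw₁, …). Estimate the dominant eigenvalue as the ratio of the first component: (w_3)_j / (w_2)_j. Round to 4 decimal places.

λ ≈ -4.4098

w1 = Cv₀ = (-5, 6)
w2 = Cw1 = (61, 6)
w3 = Cw2 = (-269, 402)
Ratio at component: -269 / 61 = -4.4098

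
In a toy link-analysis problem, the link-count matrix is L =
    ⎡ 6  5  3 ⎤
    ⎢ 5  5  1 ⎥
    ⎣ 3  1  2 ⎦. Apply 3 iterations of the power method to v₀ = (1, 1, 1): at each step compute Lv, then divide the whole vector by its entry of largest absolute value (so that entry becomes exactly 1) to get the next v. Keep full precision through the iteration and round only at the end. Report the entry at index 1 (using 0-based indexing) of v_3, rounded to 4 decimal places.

Lv0 = (14.00000, 11.00000, 6.00000); divide by 14.00000 → v1 = (1.00000, 0.78571, 0.42857)
Lv1 = (11.21429, 9.35714, 4.64286); divide by 11.21429 → v2 = (1.00000, 0.83439, 0.41401)
Lv2 = (11.41401, 9.58599, 4.66242); divide by 11.41401 → v3 = (1.00000, 0.83984, 0.40848)
Requested entry of v3: 1505/1792 = 0.8398

0.8398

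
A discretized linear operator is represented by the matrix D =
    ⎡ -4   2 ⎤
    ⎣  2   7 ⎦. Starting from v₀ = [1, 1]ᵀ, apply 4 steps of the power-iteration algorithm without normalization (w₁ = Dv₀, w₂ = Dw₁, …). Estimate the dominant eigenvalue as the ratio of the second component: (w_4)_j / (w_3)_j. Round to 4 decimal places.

λ ≈ 7.0602

w1 = Dv₀ = ((-4)·1 + 2·1; 2·1 + 7·1) = (-2, 9)
w2 = Dw1 = ((-4)·(-2) + 2·9; 2·(-2) + 7·9) = (26, 59)
w3 = Dw2 = (14, 465)
w4 = Dw3 = (874, 3283)
Ratio at component: 3283 / 465 = 7.0602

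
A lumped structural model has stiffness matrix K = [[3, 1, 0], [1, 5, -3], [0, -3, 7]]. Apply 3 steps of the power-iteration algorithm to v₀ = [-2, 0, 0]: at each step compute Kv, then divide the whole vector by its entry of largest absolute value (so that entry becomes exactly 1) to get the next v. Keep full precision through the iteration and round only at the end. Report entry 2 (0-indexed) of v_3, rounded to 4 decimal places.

-0.7627

Kv0 = (-6.00000, -2.00000, 0.00000); divide by -6.00000 → v1 = (1.00000, 0.33333, 0.00000)
Kv1 = (3.33333, 2.66667, -1.00000); divide by 3.33333 → v2 = (1.00000, 0.80000, -0.30000)
Kv2 = (3.80000, 5.90000, -4.50000); divide by 5.90000 → v3 = (0.64407, 1.00000, -0.76271)
Requested entry of v3: 90/-118 = -0.7627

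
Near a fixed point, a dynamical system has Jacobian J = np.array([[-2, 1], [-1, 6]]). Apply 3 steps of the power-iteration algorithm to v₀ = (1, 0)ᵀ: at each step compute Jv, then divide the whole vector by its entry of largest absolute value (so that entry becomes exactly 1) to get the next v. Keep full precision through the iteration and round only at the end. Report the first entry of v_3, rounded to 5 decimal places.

Jv0 = (-2.000000, -1.000000); divide by -2.000000 → v1 = (1.000000, 0.500000)
Jv1 = (-1.500000, 2.000000); divide by 2.000000 → v2 = (-0.750000, 1.000000)
Jv2 = (2.500000, 6.750000); divide by 6.750000 → v3 = (0.370370, 1.000000)
Requested entry of v3: -10/-27 = 0.37037

0.37037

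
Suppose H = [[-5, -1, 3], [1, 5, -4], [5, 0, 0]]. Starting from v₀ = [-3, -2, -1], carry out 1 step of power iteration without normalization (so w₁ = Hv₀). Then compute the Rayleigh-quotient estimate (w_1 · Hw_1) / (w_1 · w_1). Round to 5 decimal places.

-5.56773

w1 = Hv₀ = ((-5)·(-3) + (-1)·(-2) + 3·(-1); 1·(-3) + 5·(-2) + (-4)·(-1); 5·(-3) + 0·(-2) + 0·(-1)) = (14, -9, -15)
Hw1 = (-106, 29, 70)
w1·Hw1 = 14·(-106) + (-9)·29 + (-15)·70 = -2795; w1·w1 = 14·14 + (-9)·(-9) + (-15)·(-15) = 502
λ ≈ -2795/502 = -5.56773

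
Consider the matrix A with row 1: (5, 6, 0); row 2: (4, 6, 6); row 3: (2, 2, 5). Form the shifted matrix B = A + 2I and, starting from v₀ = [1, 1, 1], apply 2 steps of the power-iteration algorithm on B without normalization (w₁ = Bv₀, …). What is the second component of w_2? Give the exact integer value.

B = A + 2I has rows (7, 6, 0); (4, 8, 6); (2, 2, 7)
w1 = Bv₀ = (7·1 + 6·1 + 0·1; 4·1 + 8·1 + 6·1; 2·1 + 2·1 + 7·1) = (13, 18, 11)
w2 = Bw1 = (7·13 + 6·18 + 0·11; 4·13 + 8·18 + 6·11; 2·13 + 2·18 + 7·11) = (199, 262, 139)
Requested component of w2: 262

262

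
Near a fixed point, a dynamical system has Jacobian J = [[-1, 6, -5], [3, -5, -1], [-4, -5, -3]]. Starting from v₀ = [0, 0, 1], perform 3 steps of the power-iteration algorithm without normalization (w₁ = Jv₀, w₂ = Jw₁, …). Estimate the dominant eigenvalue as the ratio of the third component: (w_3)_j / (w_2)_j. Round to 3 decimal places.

w1 = Jv₀ = (-5, -1, -3)
w2 = Jw1 = (14, -7, 34)
w3 = Jw2 = (-226, 43, -123)
Ratio at component: -123 / 34 = -3.618

λ ≈ -3.618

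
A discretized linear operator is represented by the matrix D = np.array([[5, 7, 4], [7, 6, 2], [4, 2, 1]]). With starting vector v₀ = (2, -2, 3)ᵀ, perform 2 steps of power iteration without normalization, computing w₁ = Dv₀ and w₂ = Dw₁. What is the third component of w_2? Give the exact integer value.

w1 = Dv₀ = (8, 8, 7)
w2 = Dw1 = (124, 118, 55)
The requested component of w2 is 55.

55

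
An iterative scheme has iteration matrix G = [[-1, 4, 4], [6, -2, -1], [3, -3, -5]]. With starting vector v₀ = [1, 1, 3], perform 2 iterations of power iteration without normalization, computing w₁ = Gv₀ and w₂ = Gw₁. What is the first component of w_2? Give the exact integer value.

-71

w1 = Gv₀ = ((-1)·1 + 4·1 + 4·3; 6·1 + (-2)·1 + (-1)·3; 3·1 + (-3)·1 + (-5)·3) = (15, 1, -15)
w2 = Gw1 = ((-1)·15 + 4·1 + 4·(-15); 6·15 + (-2)·1 + (-1)·(-15); 3·15 + (-3)·1 + (-5)·(-15)) = (-71, 103, 117)
The requested component of w2 is -71.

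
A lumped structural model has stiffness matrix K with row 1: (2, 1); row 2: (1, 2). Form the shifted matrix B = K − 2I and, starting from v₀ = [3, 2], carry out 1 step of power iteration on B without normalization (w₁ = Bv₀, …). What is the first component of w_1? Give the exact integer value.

2

B = K − 2I has rows (0, 1); (1, 0)
w1 = Bv₀ = (0·3 + 1·2; 1·3 + 0·2) = (2, 3)
Requested component of w1: 2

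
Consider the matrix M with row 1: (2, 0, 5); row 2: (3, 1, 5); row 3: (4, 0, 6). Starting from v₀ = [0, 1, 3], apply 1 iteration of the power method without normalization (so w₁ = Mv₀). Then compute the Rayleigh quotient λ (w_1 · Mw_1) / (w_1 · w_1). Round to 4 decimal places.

w1 = Mv₀ = (15, 16, 18)
Mw1 = (120, 151, 168)
w1·Mw1 = 15·120 + 16·151 + 18·168 = 7240; w1·w1 = 15·15 + 16·16 + 18·18 = 805
λ ≈ 7240/805 = 8.9938

λ ≈ 8.9938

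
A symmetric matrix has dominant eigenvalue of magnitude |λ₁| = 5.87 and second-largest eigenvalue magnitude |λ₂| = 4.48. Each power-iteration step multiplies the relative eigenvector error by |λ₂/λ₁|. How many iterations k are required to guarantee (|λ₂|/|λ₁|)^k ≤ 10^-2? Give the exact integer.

18

|λ₂/λ₁| = 4.48/5.87 = 0.76320
Need k ≥ ln(10^-2) / ln(0.76320) = -4.6052 / -0.2702 ≈ 17.042
Smallest integer k satisfying the bound: 18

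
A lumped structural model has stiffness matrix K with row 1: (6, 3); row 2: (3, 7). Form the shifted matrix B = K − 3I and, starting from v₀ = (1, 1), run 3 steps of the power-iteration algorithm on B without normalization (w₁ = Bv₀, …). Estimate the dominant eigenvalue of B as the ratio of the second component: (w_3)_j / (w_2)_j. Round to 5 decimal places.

6.54348

B = K − 3I has rows (3, 3); (3, 4)
w1 = Bv₀ = (6, 7)
w2 = Bw1 = (39, 46)
w3 = Bw2 = (255, 301)
Ratio: 301/46 = 6.54348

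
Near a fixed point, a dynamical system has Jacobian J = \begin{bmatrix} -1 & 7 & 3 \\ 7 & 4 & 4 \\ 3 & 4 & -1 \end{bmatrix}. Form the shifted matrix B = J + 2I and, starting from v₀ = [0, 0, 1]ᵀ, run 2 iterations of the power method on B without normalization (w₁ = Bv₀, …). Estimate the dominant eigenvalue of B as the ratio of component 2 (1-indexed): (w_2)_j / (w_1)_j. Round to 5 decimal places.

B = J + 2I has rows (1, 7, 3); (7, 6, 4); (3, 4, 1)
w1 = Bv₀ = (1·0 + 7·0 + 3·1; 7·0 + 6·0 + 4·1; 3·0 + 4·0 + 1·1) = (3, 4, 1)
w2 = Bw1 = (1·3 + 7·4 + 3·1; 7·3 + 6·4 + 4·1; 3·3 + 4·4 + 1·1) = (34, 49, 26)
Ratio: 49/4 = 12.25000

μ ≈ 12.25000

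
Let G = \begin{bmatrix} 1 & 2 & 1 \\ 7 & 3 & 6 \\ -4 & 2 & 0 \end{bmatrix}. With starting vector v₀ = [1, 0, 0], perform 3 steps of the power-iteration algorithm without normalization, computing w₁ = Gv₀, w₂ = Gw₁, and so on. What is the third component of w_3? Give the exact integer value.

w1 = Gv₀ = (1, 7, -4)
w2 = Gw1 = (11, 4, 10)
w3 = Gw2 = (29, 149, -36)
The requested component of w3 is -36.

-36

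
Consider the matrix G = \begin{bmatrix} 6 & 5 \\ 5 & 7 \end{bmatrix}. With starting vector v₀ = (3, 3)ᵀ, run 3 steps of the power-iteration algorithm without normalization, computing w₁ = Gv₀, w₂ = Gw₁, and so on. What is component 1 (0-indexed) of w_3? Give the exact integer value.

4809

w1 = Gv₀ = (6·3 + 5·3; 5·3 + 7·3) = (33, 36)
w2 = Gw1 = (6·33 + 5·36; 5·33 + 7·36) = (378, 417)
w3 = Gw2 = (4353, 4809)
The requested component of w3 is 4809.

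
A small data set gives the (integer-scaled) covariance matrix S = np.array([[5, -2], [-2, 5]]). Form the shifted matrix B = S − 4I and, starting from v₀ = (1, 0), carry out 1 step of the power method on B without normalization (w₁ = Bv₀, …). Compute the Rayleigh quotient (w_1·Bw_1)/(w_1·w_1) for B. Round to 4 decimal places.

μ ≈ 2.6000

B = S − 4I has rows (1, -2); (-2, 1)
w1 = Bv₀ = (1·1 + (-2)·0; (-2)·1 + 1·0) = (1, -2)
Bw1 = (5, -4)
w1·Bw1 = 13; w1·w1 = 5; μ ≈ 13/5 = 2.6000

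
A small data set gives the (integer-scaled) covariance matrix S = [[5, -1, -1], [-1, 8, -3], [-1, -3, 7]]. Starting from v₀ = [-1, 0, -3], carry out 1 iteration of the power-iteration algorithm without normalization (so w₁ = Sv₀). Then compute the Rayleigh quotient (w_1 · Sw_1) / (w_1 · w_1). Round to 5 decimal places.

w1 = Sv₀ = (5·(-1) + (-1)·0 + (-1)·(-3); (-1)·(-1) + 8·0 + (-3)·(-3); (-1)·(-1) + (-3)·0 + 7·(-3)) = (-2, 10, -20)
Sw1 = (0, 142, -168)
w1·Sw1 = (-2)·0 + 10·142 + (-20)·(-168) = 4780; w1·w1 = (-2)·(-2) + 10·10 + (-20)·(-20) = 504
λ ≈ 4780/504 = 9.48413

9.48413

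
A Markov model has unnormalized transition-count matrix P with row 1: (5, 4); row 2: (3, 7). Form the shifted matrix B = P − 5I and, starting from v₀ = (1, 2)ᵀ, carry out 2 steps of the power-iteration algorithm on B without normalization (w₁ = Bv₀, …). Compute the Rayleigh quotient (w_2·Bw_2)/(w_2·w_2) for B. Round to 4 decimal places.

4.6391

B = P − 5I has rows (0, 4); (3, 2)
w1 = Bv₀ = (0·1 + 4·2; 3·1 + 2·2) = (8, 7)
w2 = Bw1 = (0·8 + 4·7; 3·8 + 2·7) = (28, 38)
Bw2 = (152, 160)
w2·Bw2 = 10336; w2·w2 = 2228; μ ≈ 10336/2228 = 4.6391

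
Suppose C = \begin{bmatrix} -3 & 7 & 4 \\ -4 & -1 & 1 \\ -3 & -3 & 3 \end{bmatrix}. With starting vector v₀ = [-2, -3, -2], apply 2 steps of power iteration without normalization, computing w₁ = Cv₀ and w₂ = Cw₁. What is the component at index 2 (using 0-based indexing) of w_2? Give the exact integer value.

w1 = Cv₀ = ((-3)·(-2) + 7·(-3) + 4·(-2); (-4)·(-2) + (-1)·(-3) + 1·(-2); (-3)·(-2) + (-3)·(-3) + 3·(-2)) = (-23, 9, 9)
w2 = Cw1 = ((-3)·(-23) + 7·9 + 4·9; (-4)·(-23) + (-1)·9 + 1·9; (-3)·(-23) + (-3)·9 + 3·9) = (168, 92, 69)
The requested component of w2 is 69.

69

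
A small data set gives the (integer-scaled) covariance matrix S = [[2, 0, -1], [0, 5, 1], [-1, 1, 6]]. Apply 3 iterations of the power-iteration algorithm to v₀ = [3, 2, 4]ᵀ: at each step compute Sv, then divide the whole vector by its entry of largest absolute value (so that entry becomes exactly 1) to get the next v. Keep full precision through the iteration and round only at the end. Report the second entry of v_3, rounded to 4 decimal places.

0.6077

Sv0 = (2.00000, 14.00000, 23.00000); divide by 23.00000 → v1 = (0.08696, 0.60870, 1.00000)
Sv1 = (-0.82609, 4.04348, 6.52174); divide by 6.52174 → v2 = (-0.12667, 0.62000, 1.00000)
Sv2 = (-1.25333, 4.10000, 6.74667); divide by 6.74667 → v3 = (-0.18577, 0.60771, 1.00000)
Requested entry of v3: 615/1012 = 0.6077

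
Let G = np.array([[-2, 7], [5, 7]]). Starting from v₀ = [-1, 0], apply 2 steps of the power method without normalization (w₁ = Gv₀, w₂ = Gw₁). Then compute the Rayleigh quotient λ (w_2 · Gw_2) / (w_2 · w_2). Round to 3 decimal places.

w1 = Gv₀ = (2, -5)
w2 = Gw1 = (-39, -25)
Gw2 = (-97, -370)
w2·Gw2 = (-39)·(-97) + (-25)·(-370) = 13033; w2·w2 = (-39)·(-39) + (-25)·(-25) = 2146
λ ≈ 13033/2146 = 6.073

6.073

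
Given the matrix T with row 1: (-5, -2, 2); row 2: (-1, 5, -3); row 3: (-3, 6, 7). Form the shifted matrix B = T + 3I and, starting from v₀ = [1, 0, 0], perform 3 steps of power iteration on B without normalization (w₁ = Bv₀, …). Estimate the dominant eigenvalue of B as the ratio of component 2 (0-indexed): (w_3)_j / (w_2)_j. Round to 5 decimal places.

μ ≈ 9.40000

B = T + 3I has rows (-2, -2, 2); (-1, 8, -3); (-3, 6, 10)
w1 = Bv₀ = ((-2)·1 + (-2)·0 + 2·0; (-1)·1 + 8·0 + (-3)·0; (-3)·1 + 6·0 + 10·0) = (-2, -1, -3)
w2 = Bw1 = ((-2)·(-2) + (-2)·(-1) + 2·(-3); (-1)·(-2) + 8·(-1) + (-3)·(-3); (-3)·(-2) + 6·(-1) + 10·(-3)) = (0, 3, -30)
w3 = Bw2 = (-66, 114, -282)
Ratio: -282/-30 = 9.40000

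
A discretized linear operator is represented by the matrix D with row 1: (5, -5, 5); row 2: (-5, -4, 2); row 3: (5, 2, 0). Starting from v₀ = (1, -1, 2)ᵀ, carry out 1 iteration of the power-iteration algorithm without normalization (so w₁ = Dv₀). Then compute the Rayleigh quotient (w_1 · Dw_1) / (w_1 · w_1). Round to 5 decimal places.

w1 = Dv₀ = (5·1 + (-5)·(-1) + 5·2; (-5)·1 + (-4)·(-1) + 2·2; 5·1 + 2·(-1) + 0·2) = (20, 3, 3)
Dw1 = (100, -106, 106)
w1·Dw1 = 20·100 + 3·(-106) + 3·106 = 2000; w1·w1 = 20·20 + 3·3 + 3·3 = 418
λ ≈ 2000/418 = 4.78469

λ ≈ 4.78469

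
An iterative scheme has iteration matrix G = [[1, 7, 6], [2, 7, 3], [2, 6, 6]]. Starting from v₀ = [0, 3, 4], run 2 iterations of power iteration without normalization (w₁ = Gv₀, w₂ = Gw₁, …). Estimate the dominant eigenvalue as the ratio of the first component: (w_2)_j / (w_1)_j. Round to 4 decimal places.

w1 = Gv₀ = (1·0 + 7·3 + 6·4; 2·0 + 7·3 + 3·4; 2·0 + 6·3 + 6·4) = (45, 33, 42)
w2 = Gw1 = (1·45 + 7·33 + 6·42; 2·45 + 7·33 + 3·42; 2·45 + 6·33 + 6·42) = (528, 447, 540)
Ratio at component: 528 / 45 = 11.7333

11.7333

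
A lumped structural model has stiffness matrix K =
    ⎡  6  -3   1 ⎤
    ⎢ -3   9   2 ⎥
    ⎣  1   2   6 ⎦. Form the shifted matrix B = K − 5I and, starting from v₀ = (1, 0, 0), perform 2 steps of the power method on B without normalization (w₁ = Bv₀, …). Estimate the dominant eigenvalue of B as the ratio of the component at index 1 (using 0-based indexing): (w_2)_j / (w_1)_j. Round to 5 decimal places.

B = K − 5I has rows (1, -3, 1); (-3, 4, 2); (1, 2, 1)
w1 = Bv₀ = (1·1 + (-3)·0 + 1·0; (-3)·1 + 4·0 + 2·0; 1·1 + 2·0 + 1·0) = (1, -3, 1)
w2 = Bw1 = (1·1 + (-3)·(-3) + 1·1; (-3)·1 + 4·(-3) + 2·1; 1·1 + 2·(-3) + 1·1) = (11, -13, -4)
Ratio: -13/-3 = 4.33333

μ ≈ 4.33333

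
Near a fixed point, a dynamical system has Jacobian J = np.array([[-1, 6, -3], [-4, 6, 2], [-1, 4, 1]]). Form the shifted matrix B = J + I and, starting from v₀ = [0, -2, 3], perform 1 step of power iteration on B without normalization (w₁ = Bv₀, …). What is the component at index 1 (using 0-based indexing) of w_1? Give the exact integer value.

B = J + I has rows (0, 6, -3); (-4, 7, 2); (-1, 4, 2)
w1 = Bv₀ = (-21, -8, -2)
Requested component of w1: -8

-8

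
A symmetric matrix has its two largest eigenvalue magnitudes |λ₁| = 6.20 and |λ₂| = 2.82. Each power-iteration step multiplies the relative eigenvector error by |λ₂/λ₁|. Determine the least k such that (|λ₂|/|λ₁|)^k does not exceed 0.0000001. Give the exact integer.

21

|λ₂/λ₁| = 2.82/6.20 = 0.45484
Need k ≥ ln(0.0000001) / ln(0.45484) = -16.1181 / -0.7878 ≈ 20.459
Smallest integer k satisfying the bound: 21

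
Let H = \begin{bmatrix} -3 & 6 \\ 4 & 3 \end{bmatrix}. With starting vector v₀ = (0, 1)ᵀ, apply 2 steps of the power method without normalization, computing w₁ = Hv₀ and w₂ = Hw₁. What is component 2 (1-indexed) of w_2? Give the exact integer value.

w1 = Hv₀ = (6, 3)
w2 = Hw1 = (0, 33)
The requested component of w2 is 33.

33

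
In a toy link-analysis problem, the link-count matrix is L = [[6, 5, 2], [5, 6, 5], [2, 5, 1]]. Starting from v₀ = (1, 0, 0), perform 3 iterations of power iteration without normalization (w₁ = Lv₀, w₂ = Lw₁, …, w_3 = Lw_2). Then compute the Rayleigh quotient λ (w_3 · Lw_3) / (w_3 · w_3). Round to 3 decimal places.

13.090

w1 = Lv₀ = (6·1 + 5·0 + 2·0; 5·1 + 6·0 + 5·0; 2·1 + 5·0 + 1·0) = (6, 5, 2)
w2 = Lw1 = (6·6 + 5·5 + 2·2; 5·6 + 6·5 + 5·2; 2·6 + 5·5 + 1·2) = (65, 70, 39)
w3 = Lw2 = (818, 940, 519)
Lw3 = (10646, 12325, 6855)
w3·Lw3 = 818·10646 + 940·12325 + 519·6855 = 23851673; w3·w3 = 818·818 + 940·940 + 519·519 = 1822085
λ ≈ 23851673/1822085 = 13.090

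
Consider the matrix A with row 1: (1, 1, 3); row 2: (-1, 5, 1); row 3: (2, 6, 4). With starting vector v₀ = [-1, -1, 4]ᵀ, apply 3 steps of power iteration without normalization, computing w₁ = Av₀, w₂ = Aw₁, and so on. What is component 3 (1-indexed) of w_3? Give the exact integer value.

w1 = Av₀ = (10, 0, 8)
w2 = Aw1 = (34, -2, 52)
w3 = Aw2 = (188, 8, 264)
The requested component of w3 is 264.

264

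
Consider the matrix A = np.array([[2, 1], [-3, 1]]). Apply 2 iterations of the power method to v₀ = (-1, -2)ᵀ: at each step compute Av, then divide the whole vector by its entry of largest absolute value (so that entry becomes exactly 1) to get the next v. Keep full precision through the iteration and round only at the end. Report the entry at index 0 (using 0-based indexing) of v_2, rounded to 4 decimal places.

Av0 = (-4.00000, 1.00000); divide by -4.00000 → v1 = (1.00000, -0.25000)
Av1 = (1.75000, -3.25000); divide by -3.25000 → v2 = (-0.53846, 1.00000)
Requested entry of v2: -7/13 = -0.5385

-0.5385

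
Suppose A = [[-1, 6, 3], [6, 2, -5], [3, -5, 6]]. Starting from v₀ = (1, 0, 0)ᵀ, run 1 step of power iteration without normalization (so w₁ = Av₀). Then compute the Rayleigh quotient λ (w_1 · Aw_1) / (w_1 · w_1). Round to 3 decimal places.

w1 = Av₀ = ((-1)·1 + 6·0 + 3·0; 6·1 + 2·0 + (-5)·0; 3·1 + (-5)·0 + 6·0) = (-1, 6, 3)
Aw1 = (46, -9, -15)
w1·Aw1 = (-1)·46 + 6·(-9) + 3·(-15) = -145; w1·w1 = (-1)·(-1) + 6·6 + 3·3 = 46
λ ≈ -145/46 = -3.152

-3.152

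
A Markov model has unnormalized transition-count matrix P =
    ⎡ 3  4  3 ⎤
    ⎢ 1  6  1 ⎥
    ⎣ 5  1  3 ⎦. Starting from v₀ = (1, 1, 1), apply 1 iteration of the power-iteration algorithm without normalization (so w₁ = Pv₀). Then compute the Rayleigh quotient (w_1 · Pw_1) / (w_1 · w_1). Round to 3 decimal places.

8.943

w1 = Pv₀ = (3·1 + 4·1 + 3·1; 1·1 + 6·1 + 1·1; 5·1 + 1·1 + 3·1) = (10, 8, 9)
Pw1 = (89, 67, 85)
w1·Pw1 = 10·89 + 8·67 + 9·85 = 2191; w1·w1 = 10·10 + 8·8 + 9·9 = 245
λ ≈ 2191/245 = 8.943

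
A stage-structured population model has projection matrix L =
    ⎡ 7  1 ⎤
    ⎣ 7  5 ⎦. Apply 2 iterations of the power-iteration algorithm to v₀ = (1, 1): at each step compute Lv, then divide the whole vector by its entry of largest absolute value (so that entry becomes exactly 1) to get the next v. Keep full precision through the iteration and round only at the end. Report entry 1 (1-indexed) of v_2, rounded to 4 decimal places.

Lv0 = (8.00000, 12.00000); divide by 12.00000 → v1 = (0.66667, 1.00000)
Lv1 = (5.66667, 9.66667); divide by 9.66667 → v2 = (0.58621, 1.00000)
Requested entry of v2: 68/116 = 0.5862

0.5862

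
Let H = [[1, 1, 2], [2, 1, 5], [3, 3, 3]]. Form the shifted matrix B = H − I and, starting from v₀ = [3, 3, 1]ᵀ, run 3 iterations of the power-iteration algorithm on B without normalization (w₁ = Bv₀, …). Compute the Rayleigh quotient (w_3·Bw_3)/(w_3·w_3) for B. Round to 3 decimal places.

μ ≈ 6.339

B = H − I has rows (0, 1, 2); (2, 0, 5); (3, 3, 2)
w1 = Bv₀ = (0·3 + 1·3 + 2·1; 2·3 + 0·3 + 5·1; 3·3 + 3·3 + 2·1) = (5, 11, 20)
w2 = Bw1 = (0·5 + 1·11 + 2·20; 2·5 + 0·11 + 5·20; 3·5 + 3·11 + 2·20) = (51, 110, 88)
w3 = Bw2 = (286, 542, 659)
Bw3 = (1860, 3867, 3802)
w3·Bw3 = 5133392; w3·w3 = 809841; μ ≈ 5133392/809841 = 6.339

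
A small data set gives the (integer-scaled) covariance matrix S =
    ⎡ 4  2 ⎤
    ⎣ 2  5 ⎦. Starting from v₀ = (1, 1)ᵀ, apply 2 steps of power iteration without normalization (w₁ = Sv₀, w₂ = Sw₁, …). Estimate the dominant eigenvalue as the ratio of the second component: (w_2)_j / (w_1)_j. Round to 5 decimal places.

6.71429

w1 = Sv₀ = (4·1 + 2·1; 2·1 + 5·1) = (6, 7)
w2 = Sw1 = (4·6 + 2·7; 2·6 + 5·7) = (38, 47)
Ratio at component: 47 / 7 = 6.71429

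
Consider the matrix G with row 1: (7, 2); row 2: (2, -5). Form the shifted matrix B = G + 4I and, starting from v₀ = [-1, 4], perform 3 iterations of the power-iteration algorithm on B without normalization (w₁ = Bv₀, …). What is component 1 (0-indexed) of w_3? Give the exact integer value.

B = G + 4I has rows (11, 2); (2, -1)
w1 = Bv₀ = (11·(-1) + 2·4; 2·(-1) + (-1)·4) = (-3, -6)
w2 = Bw1 = (11·(-3) + 2·(-6); 2·(-3) + (-1)·(-6)) = (-45, 0)
w3 = Bw2 = (-495, -90)
Requested component of w3: -90

-90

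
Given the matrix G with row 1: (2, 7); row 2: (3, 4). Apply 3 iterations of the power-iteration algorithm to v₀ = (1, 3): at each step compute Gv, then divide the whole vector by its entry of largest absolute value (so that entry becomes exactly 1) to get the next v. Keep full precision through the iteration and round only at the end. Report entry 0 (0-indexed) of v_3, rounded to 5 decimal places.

1.00000

Gv0 = (23.000000, 15.000000); divide by 23.000000 → v1 = (1.000000, 0.652174)
Gv1 = (6.565217, 5.608696); divide by 6.565217 → v2 = (1.000000, 0.854305)
Gv2 = (7.980132, 6.417219); divide by 7.980132 → v3 = (1.000000, 0.804149)
Requested entry of v3: 1205/1205 = 1.00000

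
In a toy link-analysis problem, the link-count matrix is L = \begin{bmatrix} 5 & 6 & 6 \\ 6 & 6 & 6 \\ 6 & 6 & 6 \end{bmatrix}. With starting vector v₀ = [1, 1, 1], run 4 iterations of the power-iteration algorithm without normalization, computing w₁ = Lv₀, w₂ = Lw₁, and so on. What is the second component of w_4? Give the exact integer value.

99390

w1 = Lv₀ = (5·1 + 6·1 + 6·1; 6·1 + 6·1 + 6·1; 6·1 + 6·1 + 6·1) = (17, 18, 18)
w2 = Lw1 = (5·17 + 6·18 + 6·18; 6·17 + 6·18 + 6·18; 6·17 + 6·18 + 6·18) = (301, 318, 318)
w3 = Lw2 = (5321, 5622, 5622)
w4 = Lw3 = (94069, 99390, 99390)
The requested component of w4 is 99390.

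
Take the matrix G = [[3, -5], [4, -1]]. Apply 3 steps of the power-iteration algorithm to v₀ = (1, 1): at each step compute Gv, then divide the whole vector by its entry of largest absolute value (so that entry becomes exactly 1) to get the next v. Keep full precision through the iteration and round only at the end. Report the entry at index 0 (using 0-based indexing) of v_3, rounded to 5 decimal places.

Gv0 = (-2.000000, 3.000000); divide by 3.000000 → v1 = (-0.666667, 1.000000)
Gv1 = (-7.000000, -3.666667); divide by -7.000000 → v2 = (1.000000, 0.523810)
Gv2 = (0.380952, 3.476190); divide by 3.476190 → v3 = (0.109589, 1.000000)
Requested entry of v3: -8/-73 = 0.10959

0.10959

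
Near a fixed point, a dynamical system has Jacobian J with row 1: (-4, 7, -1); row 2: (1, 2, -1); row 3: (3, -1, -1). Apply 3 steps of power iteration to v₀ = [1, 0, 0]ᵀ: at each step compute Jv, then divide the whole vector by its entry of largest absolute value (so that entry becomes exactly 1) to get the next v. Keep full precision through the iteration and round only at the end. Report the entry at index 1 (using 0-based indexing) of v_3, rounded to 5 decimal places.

Jv0 = (-4.000000, 1.000000, 3.000000); divide by -4.000000 → v1 = (1.000000, -0.250000, -0.750000)
Jv1 = (-5.000000, 1.250000, 4.000000); divide by -5.000000 → v2 = (1.000000, -0.250000, -0.800000)
Jv2 = (-4.950000, 1.300000, 4.050000); divide by -4.950000 → v3 = (1.000000, -0.262626, -0.818182)
Requested entry of v3: 26/-99 = -0.26263

-0.26263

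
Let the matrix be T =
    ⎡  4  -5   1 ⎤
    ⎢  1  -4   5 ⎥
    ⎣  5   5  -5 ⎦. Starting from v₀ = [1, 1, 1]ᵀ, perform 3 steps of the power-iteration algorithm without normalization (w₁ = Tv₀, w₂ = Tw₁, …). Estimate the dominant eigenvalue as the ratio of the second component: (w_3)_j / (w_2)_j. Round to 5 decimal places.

w1 = Tv₀ = (4·1 + (-5)·1 + 1·1; 1·1 + (-4)·1 + 5·1; 5·1 + 5·1 + (-5)·1) = (0, 2, 5)
w2 = Tw1 = (4·0 + (-5)·2 + 1·5; 1·0 + (-4)·2 + 5·5; 5·0 + 5·2 + (-5)·5) = (-5, 17, -15)
w3 = Tw2 = (-120, -148, 135)
Ratio at component: -148 / 17 = -8.70588

λ ≈ -8.70588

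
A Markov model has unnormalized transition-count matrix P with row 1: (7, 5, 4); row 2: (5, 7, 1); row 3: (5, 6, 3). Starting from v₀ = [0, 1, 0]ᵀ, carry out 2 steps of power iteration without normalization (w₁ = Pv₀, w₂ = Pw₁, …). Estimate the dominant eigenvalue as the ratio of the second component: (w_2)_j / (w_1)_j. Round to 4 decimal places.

11.4286

w1 = Pv₀ = (5, 7, 6)
w2 = Pw1 = (94, 80, 85)
Ratio at component: 80 / 7 = 11.4286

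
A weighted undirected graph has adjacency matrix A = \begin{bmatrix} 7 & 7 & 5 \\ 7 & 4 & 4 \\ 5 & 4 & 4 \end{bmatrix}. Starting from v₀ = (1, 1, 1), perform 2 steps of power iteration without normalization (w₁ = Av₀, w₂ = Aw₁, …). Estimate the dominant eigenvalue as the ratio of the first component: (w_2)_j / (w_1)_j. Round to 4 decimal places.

15.9474

w1 = Av₀ = (7·1 + 7·1 + 5·1; 7·1 + 4·1 + 4·1; 5·1 + 4·1 + 4·1) = (19, 15, 13)
w2 = Aw1 = (7·19 + 7·15 + 5·13; 7·19 + 4·15 + 4·13; 5·19 + 4·15 + 4·13) = (303, 245, 207)
Ratio at component: 303 / 19 = 15.9474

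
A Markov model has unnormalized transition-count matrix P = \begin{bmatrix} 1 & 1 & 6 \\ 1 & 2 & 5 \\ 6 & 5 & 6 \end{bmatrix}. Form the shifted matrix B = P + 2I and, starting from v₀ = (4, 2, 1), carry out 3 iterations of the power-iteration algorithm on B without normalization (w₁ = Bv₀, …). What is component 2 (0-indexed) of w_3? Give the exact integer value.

B = P + 2I has rows (3, 1, 6); (1, 4, 5); (6, 5, 8)
w1 = Bv₀ = (3·4 + 1·2 + 6·1; 1·4 + 4·2 + 5·1; 6·4 + 5·2 + 8·1) = (20, 17, 42)
w2 = Bw1 = (3·20 + 1·17 + 6·42; 1·20 + 4·17 + 5·42; 6·20 + 5·17 + 8·42) = (329, 298, 541)
w3 = Bw2 = (4531, 4226, 7792)
Requested component of w3: 7792

7792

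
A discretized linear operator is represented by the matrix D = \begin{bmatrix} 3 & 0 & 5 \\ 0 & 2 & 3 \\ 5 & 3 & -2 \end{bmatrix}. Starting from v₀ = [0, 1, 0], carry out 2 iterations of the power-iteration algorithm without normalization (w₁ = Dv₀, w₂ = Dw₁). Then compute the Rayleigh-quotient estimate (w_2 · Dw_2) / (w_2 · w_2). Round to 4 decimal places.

λ ≈ 2.5711

w1 = Dv₀ = (3·0 + 0·1 + 5·0; 0·0 + 2·1 + 3·0; 5·0 + 3·1 + (-2)·0) = (0, 2, 3)
w2 = Dw1 = (3·0 + 0·2 + 5·3; 0·0 + 2·2 + 3·3; 5·0 + 3·2 + (-2)·3) = (15, 13, 0)
Dw2 = (45, 26, 114)
w2·Dw2 = 15·45 + 13·26 + 0·114 = 1013; w2·w2 = 15·15 + 13·13 + 0·0 = 394
λ ≈ 1013/394 = 2.5711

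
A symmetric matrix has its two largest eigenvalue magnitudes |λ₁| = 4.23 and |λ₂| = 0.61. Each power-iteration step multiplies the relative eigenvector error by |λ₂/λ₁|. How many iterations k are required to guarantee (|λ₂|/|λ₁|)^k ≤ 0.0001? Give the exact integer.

|λ₂/λ₁| = 0.61/4.23 = 0.14421
Need k ≥ ln(0.0001) / ln(0.14421) = -9.2103 / -1.9365 ≈ 4.756
Smallest integer k satisfying the bound: 5

5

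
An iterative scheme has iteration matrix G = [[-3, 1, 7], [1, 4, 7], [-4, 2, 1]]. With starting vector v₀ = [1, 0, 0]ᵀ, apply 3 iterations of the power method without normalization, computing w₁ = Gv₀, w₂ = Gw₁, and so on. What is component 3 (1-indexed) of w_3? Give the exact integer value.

28

w1 = Gv₀ = (-3, 1, -4)
w2 = Gw1 = (-18, -27, 10)
w3 = Gw2 = (97, -56, 28)
The requested component of w3 is 28.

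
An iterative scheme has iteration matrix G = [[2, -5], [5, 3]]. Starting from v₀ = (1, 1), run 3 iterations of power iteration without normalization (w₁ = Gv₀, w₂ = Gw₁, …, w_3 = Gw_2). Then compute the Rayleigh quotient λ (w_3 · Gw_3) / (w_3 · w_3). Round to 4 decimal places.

λ ≈ 2.6871

w1 = Gv₀ = (-3, 8)
w2 = Gw1 = (-46, 9)
w3 = Gw2 = (-137, -203)
Gw3 = (741, -1294)
w3·Gw3 = (-137)·741 + (-203)·(-1294) = 161165; w3·w3 = (-137)·(-137) + (-203)·(-203) = 59978
λ ≈ 161165/59978 = 2.6871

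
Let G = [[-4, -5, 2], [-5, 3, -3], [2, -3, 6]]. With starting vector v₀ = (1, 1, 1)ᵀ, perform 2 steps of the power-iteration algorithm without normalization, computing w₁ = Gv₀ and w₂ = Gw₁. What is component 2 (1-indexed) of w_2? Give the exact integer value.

5

w1 = Gv₀ = ((-4)·1 + (-5)·1 + 2·1; (-5)·1 + 3·1 + (-3)·1; 2·1 + (-3)·1 + 6·1) = (-7, -5, 5)
w2 = Gw1 = ((-4)·(-7) + (-5)·(-5) + 2·5; (-5)·(-7) + 3·(-5) + (-3)·5; 2·(-7) + (-3)·(-5) + 6·5) = (63, 5, 31)
The requested component of w2 is 5.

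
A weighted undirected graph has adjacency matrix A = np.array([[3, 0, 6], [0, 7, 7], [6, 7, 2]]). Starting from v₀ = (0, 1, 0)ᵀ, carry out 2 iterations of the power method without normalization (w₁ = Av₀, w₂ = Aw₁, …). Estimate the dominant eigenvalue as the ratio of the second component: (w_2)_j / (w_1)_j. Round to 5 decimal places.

λ ≈ 14.00000

w1 = Av₀ = (0, 7, 7)
w2 = Aw1 = (42, 98, 63)
Ratio at component: 98 / 7 = 14.00000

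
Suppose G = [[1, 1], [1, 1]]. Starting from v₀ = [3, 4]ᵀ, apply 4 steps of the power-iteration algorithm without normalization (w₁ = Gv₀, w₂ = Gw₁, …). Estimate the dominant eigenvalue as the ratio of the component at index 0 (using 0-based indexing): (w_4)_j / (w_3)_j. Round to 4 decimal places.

w1 = Gv₀ = (7, 7)
w2 = Gw1 = (14, 14)
w3 = Gw2 = (28, 28)
w4 = Gw3 = (56, 56)
Ratio at component: 56 / 28 = 2.0000

2.0000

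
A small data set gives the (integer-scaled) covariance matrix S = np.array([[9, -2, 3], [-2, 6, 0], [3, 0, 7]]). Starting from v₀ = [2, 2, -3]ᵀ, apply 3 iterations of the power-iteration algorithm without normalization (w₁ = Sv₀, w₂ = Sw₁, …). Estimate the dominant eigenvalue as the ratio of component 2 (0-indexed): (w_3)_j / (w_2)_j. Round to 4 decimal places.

w1 = Sv₀ = (5, 8, -15)
w2 = Sw1 = (-16, 38, -90)
w3 = Sw2 = (-490, 260, -678)
Ratio at component: -678 / -90 = 7.5333

λ ≈ 7.5333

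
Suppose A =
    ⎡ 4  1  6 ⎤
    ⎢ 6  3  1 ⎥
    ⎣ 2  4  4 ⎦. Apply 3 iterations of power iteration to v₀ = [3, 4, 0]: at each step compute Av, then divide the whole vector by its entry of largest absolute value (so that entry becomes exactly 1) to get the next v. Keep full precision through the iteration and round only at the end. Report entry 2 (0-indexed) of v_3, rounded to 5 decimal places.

Av0 = (16.000000, 30.000000, 22.000000); divide by 30.000000 → v1 = (0.533333, 1.000000, 0.733333)
Av1 = (7.533333, 6.933333, 8.000000); divide by 8.000000 → v2 = (0.941667, 0.866667, 1.000000)
Av2 = (10.633333, 9.250000, 9.350000); divide by 10.633333 → v3 = (1.000000, 0.869906, 0.879310)
Requested entry of v3: 2244/2552 = 0.87931

0.87931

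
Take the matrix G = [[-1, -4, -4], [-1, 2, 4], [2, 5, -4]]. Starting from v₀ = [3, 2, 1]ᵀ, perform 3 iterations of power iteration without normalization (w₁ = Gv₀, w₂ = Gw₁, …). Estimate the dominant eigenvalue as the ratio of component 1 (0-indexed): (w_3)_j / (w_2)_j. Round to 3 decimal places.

w1 = Gv₀ = ((-1)·3 + (-4)·2 + (-4)·1; (-1)·3 + 2·2 + 4·1; 2·3 + 5·2 + (-4)·1) = (-15, 5, 12)
w2 = Gw1 = ((-1)·(-15) + (-4)·5 + (-4)·12; (-1)·(-15) + 2·5 + 4·12; 2·(-15) + 5·5 + (-4)·12) = (-53, 73, -53)
w3 = Gw2 = (-27, -13, 471)
Ratio at component: -13 / 73 = -0.178

λ ≈ -0.178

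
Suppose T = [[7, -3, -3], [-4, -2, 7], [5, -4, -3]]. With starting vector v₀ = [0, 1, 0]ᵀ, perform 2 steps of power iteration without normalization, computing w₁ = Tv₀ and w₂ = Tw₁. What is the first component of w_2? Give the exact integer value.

w1 = Tv₀ = (7·0 + (-3)·1 + (-3)·0; (-4)·0 + (-2)·1 + 7·0; 5·0 + (-4)·1 + (-3)·0) = (-3, -2, -4)
w2 = Tw1 = (7·(-3) + (-3)·(-2) + (-3)·(-4); (-4)·(-3) + (-2)·(-2) + 7·(-4); 5·(-3) + (-4)·(-2) + (-3)·(-4)) = (-3, -12, 5)
The requested component of w2 is -3.

-3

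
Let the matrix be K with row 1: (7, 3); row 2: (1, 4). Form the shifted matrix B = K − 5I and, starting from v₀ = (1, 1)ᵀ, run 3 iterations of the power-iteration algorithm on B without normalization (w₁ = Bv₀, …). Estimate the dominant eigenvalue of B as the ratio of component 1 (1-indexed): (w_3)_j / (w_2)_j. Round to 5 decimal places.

μ ≈ 3.50000

B = K − 5I has rows (2, 3); (1, -1)
w1 = Bv₀ = (5, 0)
w2 = Bw1 = (10, 5)
w3 = Bw2 = (35, 5)
Ratio: 35/10 = 3.50000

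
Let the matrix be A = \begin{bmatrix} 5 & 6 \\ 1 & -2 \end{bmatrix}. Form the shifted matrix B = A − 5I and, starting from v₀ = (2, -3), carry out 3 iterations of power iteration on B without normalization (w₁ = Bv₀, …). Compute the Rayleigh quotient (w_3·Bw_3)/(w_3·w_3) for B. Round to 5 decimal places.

B = A − 5I has rows (0, 6); (1, -7)
w1 = Bv₀ = (-18, 23)
w2 = Bw1 = (138, -179)
w3 = Bw2 = (-1074, 1391)
Bw3 = (8346, -10811)
w3·Bw3 = -24001705; w3·w3 = 3088357; μ ≈ -24001705/3088357 = -7.77167

-7.77167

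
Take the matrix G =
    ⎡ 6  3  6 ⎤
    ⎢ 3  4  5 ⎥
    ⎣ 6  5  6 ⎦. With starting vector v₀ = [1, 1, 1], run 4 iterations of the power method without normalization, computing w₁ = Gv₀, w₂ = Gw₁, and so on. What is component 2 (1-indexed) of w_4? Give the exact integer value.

w1 = Gv₀ = (15, 12, 17)
w2 = Gw1 = (228, 178, 252)
w3 = Gw2 = (3414, 2656, 3770)
w4 = Gw3 = (51072, 39716, 56384)
The requested component of w4 is 39716.

39716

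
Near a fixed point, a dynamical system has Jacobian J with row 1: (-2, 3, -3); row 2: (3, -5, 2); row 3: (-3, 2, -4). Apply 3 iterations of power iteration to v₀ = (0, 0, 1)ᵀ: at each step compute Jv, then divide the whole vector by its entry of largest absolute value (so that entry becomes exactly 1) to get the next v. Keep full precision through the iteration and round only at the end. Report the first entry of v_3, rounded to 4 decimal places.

Jv0 = (-3.00000, 2.00000, -4.00000); divide by -4.00000 → v1 = (0.75000, -0.50000, 1.00000)
Jv1 = (-6.00000, 6.75000, -7.25000); divide by -7.25000 → v2 = (0.82759, -0.93103, 1.00000)
Jv2 = (-7.44828, 9.13793, -8.34483); divide by 9.13793 → v3 = (-0.81509, 1.00000, -0.91321)
Requested entry of v3: -216/265 = -0.8151

-0.8151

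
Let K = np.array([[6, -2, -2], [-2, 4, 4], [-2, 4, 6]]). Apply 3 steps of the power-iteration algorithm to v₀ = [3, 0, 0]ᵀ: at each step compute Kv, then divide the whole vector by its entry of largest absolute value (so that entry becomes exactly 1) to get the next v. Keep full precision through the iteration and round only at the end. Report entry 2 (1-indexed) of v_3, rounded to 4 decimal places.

Kv0 = (18.00000, -6.00000, -6.00000); divide by 18.00000 → v1 = (1.00000, -0.33333, -0.33333)
Kv1 = (7.33333, -4.66667, -5.33333); divide by 7.33333 → v2 = (1.00000, -0.63636, -0.72727)
Kv2 = (8.72727, -7.45455, -8.90909); divide by -8.90909 → v3 = (-0.97959, 0.83673, 1.00000)
Requested entry of v3: -984/-1176 = 0.8367

0.8367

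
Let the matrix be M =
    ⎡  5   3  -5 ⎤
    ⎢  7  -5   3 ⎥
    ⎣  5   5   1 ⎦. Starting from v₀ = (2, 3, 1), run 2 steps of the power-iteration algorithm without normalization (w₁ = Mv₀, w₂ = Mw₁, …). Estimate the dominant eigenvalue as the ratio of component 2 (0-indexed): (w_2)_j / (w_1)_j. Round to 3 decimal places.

4.077

w1 = Mv₀ = (5·2 + 3·3 + (-5)·1; 7·2 + (-5)·3 + 3·1; 5·2 + 5·3 + 1·1) = (14, 2, 26)
w2 = Mw1 = (5·14 + 3·2 + (-5)·26; 7·14 + (-5)·2 + 3·26; 5·14 + 5·2 + 1·26) = (-54, 166, 106)
Ratio at component: 106 / 26 = 4.077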